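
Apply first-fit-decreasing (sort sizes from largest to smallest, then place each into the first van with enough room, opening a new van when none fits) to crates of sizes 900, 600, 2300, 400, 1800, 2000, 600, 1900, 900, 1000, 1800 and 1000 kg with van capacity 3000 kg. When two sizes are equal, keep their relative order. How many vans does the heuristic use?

Sorted descending: 2300, 2000, 1900, 1800, 1800, 1000, 1000, 900, 900, 600, 600, 400.
  2300 → van 1 (new)  [load 2300/3000]
  2000 → van 2 (new)  [load 2000/3000]
  1900 → van 3 (new)  [load 1900/3000]
  1800 → van 4 (new)  [load 1800/3000]
  1800 → van 5 (new)  [load 1800/3000]
  1000 → van 2  [load 3000/3000]
  1000 → van 3  [load 2900/3000]
  900 → van 4  [load 2700/3000]
  900 → van 5  [load 2700/3000]
  600 → van 1  [load 2900/3000]
  600 → van 6 (new)  [load 600/3000]
  400 → van 6  [load 1000/3000]
6 vans opened.

6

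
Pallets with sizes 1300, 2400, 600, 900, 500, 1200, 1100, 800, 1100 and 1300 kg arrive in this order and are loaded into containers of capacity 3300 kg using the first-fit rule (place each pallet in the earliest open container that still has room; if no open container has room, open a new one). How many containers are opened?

4

  1300 → container 1 (new)  [load 1300/3300]
  2400 → container 2 (new)  [load 2400/3300]
  600 → container 1  [load 1900/3300]
  900 → container 1  [load 2800/3300]
  500 → container 1  [load 3300/3300]
  1200 → container 3 (new)  [load 1200/3300]
  1100 → container 3  [load 2300/3300]
  800 → container 2  [load 3200/3300]
  1100 → container 4 (new)  [load 1100/3300]
  1300 → container 4  [load 2400/3300]
4 containers opened.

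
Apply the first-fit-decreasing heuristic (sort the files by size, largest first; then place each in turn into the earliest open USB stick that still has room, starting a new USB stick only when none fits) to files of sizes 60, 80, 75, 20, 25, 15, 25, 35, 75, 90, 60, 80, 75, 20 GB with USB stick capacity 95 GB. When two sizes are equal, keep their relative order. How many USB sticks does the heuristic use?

9

Sorted descending: 90, 80, 80, 75, 75, 75, 60, 60, 35, 25, 25, 20, 20, 15.
  90 → USB stick 1 (new)  [load 90/95]
  80 → USB stick 2 (new)  [load 80/95]
  80 → USB stick 3 (new)  [load 80/95]
  75 → USB stick 4 (new)  [load 75/95]
  75 → USB stick 5 (new)  [load 75/95]
  75 → USB stick 6 (new)  [load 75/95]
  60 → USB stick 7 (new)  [load 60/95]
  60 → USB stick 8 (new)  [load 60/95]
  35 → USB stick 7  [load 95/95]
  25 → USB stick 8  [load 85/95]
  25 → USB stick 9 (new)  [load 25/95]
  20 → USB stick 4  [load 95/95]
  20 → USB stick 5  [load 95/95]
  15 → USB stick 2  [load 95/95]
9 USB sticks opened.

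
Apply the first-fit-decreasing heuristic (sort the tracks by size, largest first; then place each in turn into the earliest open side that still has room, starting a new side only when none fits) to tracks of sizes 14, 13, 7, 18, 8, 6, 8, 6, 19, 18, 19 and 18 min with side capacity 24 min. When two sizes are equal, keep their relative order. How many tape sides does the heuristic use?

Sorted descending: 19, 19, 18, 18, 18, 14, 13, 8, 8, 7, 6, 6.
  19 → side 1 (new)  [load 19/24]
  19 → side 2 (new)  [load 19/24]
  18 → side 3 (new)  [load 18/24]
  18 → side 4 (new)  [load 18/24]
  18 → side 5 (new)  [load 18/24]
  14 → side 6 (new)  [load 14/24]
  13 → side 7 (new)  [load 13/24]
  8 → side 6  [load 22/24]
  8 → side 7  [load 21/24]
  7 → side 8 (new)  [load 7/24]
  6 → side 3  [load 24/24]
  6 → side 4  [load 24/24]
8 tape sides opened.

8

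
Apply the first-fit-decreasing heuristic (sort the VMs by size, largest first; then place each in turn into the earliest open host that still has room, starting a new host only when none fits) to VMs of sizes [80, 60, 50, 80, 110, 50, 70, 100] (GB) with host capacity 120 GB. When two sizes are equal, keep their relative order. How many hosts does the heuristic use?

Sorted descending: 110, 100, 80, 80, 70, 60, 50, 50.
  110 → host 1 (new)  [load 110/120]
  100 → host 2 (new)  [load 100/120]
  80 → host 3 (new)  [load 80/120]
  80 → host 4 (new)  [load 80/120]
  70 → host 5 (new)  [load 70/120]
  60 → host 6 (new)  [load 60/120]
  50 → host 5  [load 120/120]
  50 → host 6  [load 110/120]
6 hosts opened.

6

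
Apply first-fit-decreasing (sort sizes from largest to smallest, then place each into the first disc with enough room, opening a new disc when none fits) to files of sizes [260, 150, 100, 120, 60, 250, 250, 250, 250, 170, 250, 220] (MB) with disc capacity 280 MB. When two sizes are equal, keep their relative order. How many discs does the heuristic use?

Sorted descending: 260, 250, 250, 250, 250, 250, 220, 170, 150, 120, 100, 60.
  260 → disc 1 (new)  [load 260/280]
  250 → disc 2 (new)  [load 250/280]
  250 → disc 3 (new)  [load 250/280]
  250 → disc 4 (new)  [load 250/280]
  250 → disc 5 (new)  [load 250/280]
  250 → disc 6 (new)  [load 250/280]
  220 → disc 7 (new)  [load 220/280]
  170 → disc 8 (new)  [load 170/280]
  150 → disc 9 (new)  [load 150/280]
  120 → disc 9  [load 270/280]
  100 → disc 8  [load 270/280]
  60 → disc 7  [load 280/280]
9 discs opened.

9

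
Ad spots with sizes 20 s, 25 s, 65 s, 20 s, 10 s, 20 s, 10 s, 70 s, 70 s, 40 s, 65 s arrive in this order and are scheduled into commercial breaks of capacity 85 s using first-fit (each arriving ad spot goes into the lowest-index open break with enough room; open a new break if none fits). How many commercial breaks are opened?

6

  20 → break 1 (new)  [load 20/85]
  25 → break 1  [load 45/85]
  65 → break 2 (new)  [load 65/85]
  20 → break 1  [load 65/85]
  10 → break 1  [load 75/85]
  20 → break 2  [load 85/85]
  10 → break 1  [load 85/85]
  70 → break 3 (new)  [load 70/85]
  70 → break 4 (new)  [load 70/85]
  40 → break 5 (new)  [load 40/85]
  65 → break 6 (new)  [load 65/85]
6 commercial breaks opened.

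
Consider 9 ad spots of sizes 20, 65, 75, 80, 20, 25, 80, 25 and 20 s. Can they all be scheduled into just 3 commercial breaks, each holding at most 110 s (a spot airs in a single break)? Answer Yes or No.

No

Total = 410 s; ⌈410/110⌉ = 4.
At least 4 commercial breaks are required, but only 3 are allowed.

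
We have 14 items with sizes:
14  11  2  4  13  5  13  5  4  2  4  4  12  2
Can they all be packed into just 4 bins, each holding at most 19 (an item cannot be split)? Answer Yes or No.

Total = 95; ⌈95/19⌉ = 5.
At least 5 bins are required, but only 4 are allowed.

No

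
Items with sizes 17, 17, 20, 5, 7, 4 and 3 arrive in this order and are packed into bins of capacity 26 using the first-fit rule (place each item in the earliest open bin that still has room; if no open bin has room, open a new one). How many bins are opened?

3

  17 → bin 1 (new)  [load 17/26]
  17 → bin 2 (new)  [load 17/26]
  20 → bin 3 (new)  [load 20/26]
  5 → bin 1  [load 22/26]
  7 → bin 2  [load 24/26]
  4 → bin 1  [load 26/26]
  3 → bin 3  [load 23/26]
3 bins opened.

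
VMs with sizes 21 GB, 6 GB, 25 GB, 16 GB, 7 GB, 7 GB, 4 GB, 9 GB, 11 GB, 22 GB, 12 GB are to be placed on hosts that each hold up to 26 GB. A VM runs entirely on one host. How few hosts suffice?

Total = 25 + 22 + 21 + 16 + 12 + 11 + 9 + 7 + 7 + 6 + 4 = 140 GB.
Lower bound: ⌈140/26⌉ = 6 hosts.
A packing using 6 hosts:
  host 1: 25 = 25
  host 2: 22 + 4 = 26
  host 3: 21 = 21
  host 4: 16 + 9 = 25
  host 5: 12 + 11 = 23
  host 6: 7 + 7 + 6 = 20
This matches the lower bound, so 6 is optimal.

6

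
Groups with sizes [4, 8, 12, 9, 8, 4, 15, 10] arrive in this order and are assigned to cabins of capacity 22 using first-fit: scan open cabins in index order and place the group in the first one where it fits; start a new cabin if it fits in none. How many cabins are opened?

  4 → cabin 1 (new)  [load 4/22]
  8 → cabin 1  [load 12/22]
  12 → cabin 2 (new)  [load 12/22]
  9 → cabin 1  [load 21/22]
  8 → cabin 2  [load 20/22]
  4 → cabin 3 (new)  [load 4/22]
  15 → cabin 3  [load 19/22]
  10 → cabin 4 (new)  [load 10/22]
4 cabins opened.

4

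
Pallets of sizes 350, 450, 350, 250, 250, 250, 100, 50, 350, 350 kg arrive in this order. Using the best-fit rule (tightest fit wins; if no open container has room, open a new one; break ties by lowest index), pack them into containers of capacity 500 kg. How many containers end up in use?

  350 → container 1 (new)  [load 350/500]
  450 → container 2 (new)  [load 450/500]
  350 → container 3 (new)  [load 350/500]
  250 → container 4 (new)  [load 250/500]
  250 → container 4  [load 500/500]
  250 → container 5 (new)  [load 250/500]
  100 → container 1  [load 450/500]
  50 → container 1  [load 500/500]
  350 → container 6 (new)  [load 350/500]
  350 → container 7 (new)  [load 350/500]
7 containers opened.

7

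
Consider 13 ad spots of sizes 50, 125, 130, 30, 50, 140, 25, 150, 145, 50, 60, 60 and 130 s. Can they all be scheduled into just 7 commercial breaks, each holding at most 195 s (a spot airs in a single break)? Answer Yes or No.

A valid assignment using 7 commercial breaks:
  break 1: 150 + 30 = 180
  break 2: 145 + 50 = 195
  break 3: 140 + 50 = 190
  break 4: 130 + 60 = 190
  break 5: 130 + 60 = 190
  break 6: 125 + 50 = 175
  break 7: 25 = 25
Every load is within 195 s, so 7 commercial breaks suffice.

Yes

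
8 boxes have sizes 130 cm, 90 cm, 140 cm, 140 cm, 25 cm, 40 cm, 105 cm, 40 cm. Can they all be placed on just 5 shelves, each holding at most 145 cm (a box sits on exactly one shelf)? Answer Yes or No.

No

Total = 710 cm; ⌈710/145⌉ = 5.
The bound of 5 does not rule out 5, but exhaustive search shows no assignment into 5 shelves of capacity 145 cm exists — the minimum is 6.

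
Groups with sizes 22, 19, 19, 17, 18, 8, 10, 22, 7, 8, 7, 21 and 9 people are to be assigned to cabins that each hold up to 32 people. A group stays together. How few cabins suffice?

Total = 22 + 22 + 21 + 19 + 19 + 18 + 17 + 10 + 9 + 8 + 8 + 7 + 7 = 187 people.
Lower bound: ⌈187/32⌉ = 6 cabins.
Also, 7 groups each exceed 16 people, and no two of those can share a cabin, so at least 7 cabins are needed.
A packing using 7 cabins:
  cabin 1: 22 + 10 = 32
  cabin 2: 22 + 9 = 31
  cabin 3: 21 + 8 = 29
  cabin 4: 19 + 8 = 27
  cabin 5: 19 + 7 = 26
  cabin 6: 18 + 7 = 25
  cabin 7: 17 = 17
This matches the lower bound, so 7 is optimal.

7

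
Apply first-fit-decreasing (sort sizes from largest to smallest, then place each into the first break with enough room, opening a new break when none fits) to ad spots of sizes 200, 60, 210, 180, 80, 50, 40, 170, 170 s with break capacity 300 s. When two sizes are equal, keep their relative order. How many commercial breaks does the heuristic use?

5

Sorted descending: 210, 200, 180, 170, 170, 80, 60, 50, 40.
  210 → break 1 (new)  [load 210/300]
  200 → break 2 (new)  [load 200/300]
  180 → break 3 (new)  [load 180/300]
  170 → break 4 (new)  [load 170/300]
  170 → break 5 (new)  [load 170/300]
  80 → break 1  [load 290/300]
  60 → break 2  [load 260/300]
  50 → break 3  [load 230/300]
  40 → break 2  [load 300/300]
5 commercial breaks opened.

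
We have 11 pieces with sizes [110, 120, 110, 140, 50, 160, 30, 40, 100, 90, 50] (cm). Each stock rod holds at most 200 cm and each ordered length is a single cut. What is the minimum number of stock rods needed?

6

Total = 160 + 140 + 120 + 110 + 110 + 100 + 90 + 50 + 50 + 40 + 30 = 1000 cm.
Lower bound: ⌈1000/200⌉ = 5 stock rods.
A packing using 6 stock rods:
  stock rod 1: 160 + 40 = 200
  stock rod 2: 140 + 50 = 190
  stock rod 3: 120 + 50 + 30 = 200
  stock rod 4: 110 + 90 = 200
  stock rod 5: 110 = 110
  stock rod 6: 100 = 100
No arrangement into 5 stock rods stays within capacity, so 6 is optimal.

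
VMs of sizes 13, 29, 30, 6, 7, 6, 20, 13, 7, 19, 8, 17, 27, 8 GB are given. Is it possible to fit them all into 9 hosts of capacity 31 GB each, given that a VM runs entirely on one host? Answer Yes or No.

A valid assignment using 8 hosts:
  host 1: 30 = 30
  host 2: 29 = 29
  host 3: 27 = 27
  host 4: 20 + 8 = 28
  host 5: 19 + 8 = 27
  host 6: 17 + 13 = 30
  host 7: 13 + 7 + 7 = 27
  host 8: 6 + 6 = 12
That uses only 8 ≤ 9, so 9 hosts are enough.

Yes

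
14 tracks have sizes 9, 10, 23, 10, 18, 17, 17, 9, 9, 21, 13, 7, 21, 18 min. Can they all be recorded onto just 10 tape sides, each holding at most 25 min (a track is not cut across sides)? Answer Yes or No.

A valid assignment using 10 tape sides:
  side 1: 23 = 23
  side 2: 21 = 21
  side 3: 21 = 21
  side 4: 18 + 7 = 25
  side 5: 18 = 18
  side 6: 17 = 17
  side 7: 17 = 17
  side 8: 13 + 10 = 23
  side 9: 10 + 9 = 19
  side 10: 9 + 9 = 18
Every load is within 25 min, so 10 tape sides suffice.

Yes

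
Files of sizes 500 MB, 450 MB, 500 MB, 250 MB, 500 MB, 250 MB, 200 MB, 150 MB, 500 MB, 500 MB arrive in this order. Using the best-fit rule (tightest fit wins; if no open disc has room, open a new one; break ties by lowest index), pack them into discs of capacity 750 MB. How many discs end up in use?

6

  500 → disc 1 (new)  [load 500/750]
  450 → disc 2 (new)  [load 450/750]
  500 → disc 3 (new)  [load 500/750]
  250 → disc 1  [load 750/750]
  500 → disc 4 (new)  [load 500/750]
  250 → disc 3  [load 750/750]
  200 → disc 4  [load 700/750]
  150 → disc 2  [load 600/750]
  500 → disc 5 (new)  [load 500/750]
  500 → disc 6 (new)  [load 500/750]
6 discs opened.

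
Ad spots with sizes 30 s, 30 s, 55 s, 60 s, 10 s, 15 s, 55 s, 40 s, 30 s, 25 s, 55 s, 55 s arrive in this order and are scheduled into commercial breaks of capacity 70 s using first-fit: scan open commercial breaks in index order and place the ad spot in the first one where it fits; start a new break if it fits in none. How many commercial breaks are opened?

  30 → break 1 (new)  [load 30/70]
  30 → break 1  [load 60/70]
  55 → break 2 (new)  [load 55/70]
  60 → break 3 (new)  [load 60/70]
  10 → break 1  [load 70/70]
  15 → break 2  [load 70/70]
  55 → break 4 (new)  [load 55/70]
  40 → break 5 (new)  [load 40/70]
  30 → break 5  [load 70/70]
  25 → break 6 (new)  [load 25/70]
  55 → break 7 (new)  [load 55/70]
  55 → break 8 (new)  [load 55/70]
8 commercial breaks opened.

8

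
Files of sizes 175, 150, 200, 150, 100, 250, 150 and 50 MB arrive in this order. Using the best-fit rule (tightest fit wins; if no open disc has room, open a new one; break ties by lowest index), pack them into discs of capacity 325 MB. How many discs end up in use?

  175 → disc 1 (new)  [load 175/325]
  150 → disc 1  [load 325/325]
  200 → disc 2 (new)  [load 200/325]
  150 → disc 3 (new)  [load 150/325]
  100 → disc 2  [load 300/325]
  250 → disc 4 (new)  [load 250/325]
  150 → disc 3  [load 300/325]
  50 → disc 4  [load 300/325]
4 discs opened.

4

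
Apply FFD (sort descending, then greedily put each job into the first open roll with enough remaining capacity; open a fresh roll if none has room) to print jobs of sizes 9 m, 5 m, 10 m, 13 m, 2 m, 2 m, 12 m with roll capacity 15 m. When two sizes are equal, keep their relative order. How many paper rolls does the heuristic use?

4

Sorted descending: 13, 12, 10, 9, 5, 2, 2.
  13 → roll 1 (new)  [load 13/15]
  12 → roll 2 (new)  [load 12/15]
  10 → roll 3 (new)  [load 10/15]
  9 → roll 4 (new)  [load 9/15]
  5 → roll 3  [load 15/15]
  2 → roll 1  [load 15/15]
  2 → roll 2  [load 14/15]
4 paper rolls opened.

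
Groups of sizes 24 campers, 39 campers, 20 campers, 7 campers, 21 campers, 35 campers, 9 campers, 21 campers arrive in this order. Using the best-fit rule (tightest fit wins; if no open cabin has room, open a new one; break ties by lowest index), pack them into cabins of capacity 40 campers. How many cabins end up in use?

  24 → cabin 1 (new)  [load 24/40]
  39 → cabin 2 (new)  [load 39/40]
  20 → cabin 3 (new)  [load 20/40]
  7 → cabin 1  [load 31/40]
  21 → cabin 4 (new)  [load 21/40]
  35 → cabin 5 (new)  [load 35/40]
  9 → cabin 1  [load 40/40]
  21 → cabin 6 (new)  [load 21/40]
6 cabins opened.

6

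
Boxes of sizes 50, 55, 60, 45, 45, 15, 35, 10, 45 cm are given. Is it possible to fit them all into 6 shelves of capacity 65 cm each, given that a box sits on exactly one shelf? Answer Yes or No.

No

Total = 360 cm; ⌈360/65⌉ = 6.
7 boxes each exceed half the capacity and cannot share a shelf, forcing at least 7 shelves.
At least 7 shelves are required, but only 6 are allowed.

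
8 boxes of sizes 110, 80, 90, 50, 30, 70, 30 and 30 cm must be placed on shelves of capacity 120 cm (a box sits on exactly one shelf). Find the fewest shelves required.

5

Total = 110 + 90 + 80 + 70 + 50 + 30 + 30 + 30 = 490 cm.
Lower bound: ⌈490/120⌉ = 5 shelves.
A packing using 5 shelves:
  shelf 1: 110 = 110
  shelf 2: 90 + 30 = 120
  shelf 3: 80 + 30 = 110
  shelf 4: 70 + 50 = 120
  shelf 5: 30 = 30
This matches the lower bound, so 5 is optimal.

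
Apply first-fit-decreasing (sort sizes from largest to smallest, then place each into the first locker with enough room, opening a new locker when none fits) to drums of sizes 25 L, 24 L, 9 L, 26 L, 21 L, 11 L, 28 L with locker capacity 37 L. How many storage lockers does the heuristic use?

Sorted descending: 28, 26, 25, 24, 21, 11, 9.
  28 → locker 1 (new)  [load 28/37]
  26 → locker 2 (new)  [load 26/37]
  25 → locker 3 (new)  [load 25/37]
  24 → locker 4 (new)  [load 24/37]
  21 → locker 5 (new)  [load 21/37]
  11 → locker 2  [load 37/37]
  9 → locker 1  [load 37/37]
5 storage lockers opened.

5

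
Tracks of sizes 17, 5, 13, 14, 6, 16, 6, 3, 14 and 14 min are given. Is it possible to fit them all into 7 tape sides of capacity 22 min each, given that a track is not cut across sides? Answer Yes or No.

A valid assignment using 6 tape sides:
  side 1: 17 + 5 = 22
  side 2: 16 + 6 = 22
  side 3: 14 + 6 = 20
  side 4: 14 + 3 = 17
  side 5: 14 = 14
  side 6: 13 = 13
That uses only 6 ≤ 7, so 7 tape sides are enough.

Yes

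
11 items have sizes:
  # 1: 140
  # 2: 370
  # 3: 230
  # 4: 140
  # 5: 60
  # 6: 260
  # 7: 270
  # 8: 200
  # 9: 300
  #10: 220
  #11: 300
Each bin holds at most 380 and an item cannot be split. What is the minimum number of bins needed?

8

Total = 370 + 300 + 300 + 270 + 260 + 230 + 220 + 200 + 140 + 140 + 60 = 2490.
Lower bound: ⌈2490/380⌉ = 7 bins.
Also, 8 items each exceed 190, and no two of those can share a bin, so at least 8 bins are needed.
A packing using 8 bins:
  bin 1: 370 = 370
  bin 2: 300 + 60 = 360
  bin 3: 300 = 300
  bin 4: 270 = 270
  bin 5: 260 = 260
  bin 6: 230 + 140 = 370
  bin 7: 220 + 140 = 360
  bin 8: 200 = 200
This matches the lower bound, so 8 is optimal.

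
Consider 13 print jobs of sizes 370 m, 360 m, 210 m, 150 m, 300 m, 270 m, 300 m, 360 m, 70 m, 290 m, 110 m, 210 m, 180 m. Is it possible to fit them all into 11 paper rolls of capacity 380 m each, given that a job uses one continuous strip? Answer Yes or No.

A valid assignment using 10 paper rolls:
  roll 1: 370 = 370
  roll 2: 360 = 360
  roll 3: 360 = 360
  roll 4: 300 + 70 = 370
  roll 5: 300 = 300
  roll 6: 290 = 290
  roll 7: 270 + 110 = 380
  roll 8: 210 + 150 = 360
  roll 9: 210 = 210
  roll 10: 180 = 180
That uses only 10 ≤ 11, so 11 paper rolls are enough.

Yes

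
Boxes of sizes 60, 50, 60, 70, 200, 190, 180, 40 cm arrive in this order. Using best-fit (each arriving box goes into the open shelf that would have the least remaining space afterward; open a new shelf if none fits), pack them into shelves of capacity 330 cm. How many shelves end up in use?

  60 → shelf 1 (new)  [load 60/330]
  50 → shelf 1  [load 110/330]
  60 → shelf 1  [load 170/330]
  70 → shelf 1  [load 240/330]
  200 → shelf 2 (new)  [load 200/330]
  190 → shelf 3 (new)  [load 190/330]
  180 → shelf 4 (new)  [load 180/330]
  40 → shelf 1  [load 280/330]
4 shelves opened.

4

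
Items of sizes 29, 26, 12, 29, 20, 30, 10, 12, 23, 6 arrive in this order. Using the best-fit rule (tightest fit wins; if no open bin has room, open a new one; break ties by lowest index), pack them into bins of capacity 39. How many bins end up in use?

6

  29 → bin 1 (new)  [load 29/39]
  26 → bin 2 (new)  [load 26/39]
  12 → bin 2  [load 38/39]
  29 → bin 3 (new)  [load 29/39]
  20 → bin 4 (new)  [load 20/39]
  30 → bin 5 (new)  [load 30/39]
  10 → bin 1  [load 39/39]
  12 → bin 4  [load 32/39]
  23 → bin 6 (new)  [load 23/39]
  6 → bin 4  [load 38/39]
6 bins opened.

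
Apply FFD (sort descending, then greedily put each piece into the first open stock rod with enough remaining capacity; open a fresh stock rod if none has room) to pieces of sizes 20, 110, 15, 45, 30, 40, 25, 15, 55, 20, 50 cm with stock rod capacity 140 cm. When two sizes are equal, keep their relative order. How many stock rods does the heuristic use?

Sorted descending: 110, 55, 50, 45, 40, 30, 25, 20, 20, 15, 15.
  110 → stock rod 1 (new)  [load 110/140]
  55 → stock rod 2 (new)  [load 55/140]
  50 → stock rod 2  [load 105/140]
  45 → stock rod 3 (new)  [load 45/140]
  40 → stock rod 3  [load 85/140]
  30 → stock rod 1  [load 140/140]
  25 → stock rod 2  [load 130/140]
  20 → stock rod 3  [load 105/140]
  20 → stock rod 3  [load 125/140]
  15 → stock rod 3  [load 140/140]
  15 → stock rod 4 (new)  [load 15/140]
4 stock rods opened.

4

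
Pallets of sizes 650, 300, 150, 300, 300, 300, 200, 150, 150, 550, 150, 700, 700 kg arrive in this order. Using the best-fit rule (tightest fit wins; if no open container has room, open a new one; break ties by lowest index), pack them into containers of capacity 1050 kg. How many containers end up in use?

5

  650 → container 1 (new)  [load 650/1050]
  300 → container 1  [load 950/1050]
  150 → container 2 (new)  [load 150/1050]
  300 → container 2  [load 450/1050]
  300 → container 2  [load 750/1050]
  300 → container 2  [load 1050/1050]
  200 → container 3 (new)  [load 200/1050]
  150 → container 3  [load 350/1050]
  150 → container 3  [load 500/1050]
  550 → container 3  [load 1050/1050]
  150 → container 4 (new)  [load 150/1050]
  700 → container 4  [load 850/1050]
  700 → container 5 (new)  [load 700/1050]
5 containers opened.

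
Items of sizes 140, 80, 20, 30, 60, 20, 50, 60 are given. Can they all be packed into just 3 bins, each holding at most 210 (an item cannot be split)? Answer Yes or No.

Yes

A valid assignment using 3 bins:
  bin 1: 140 + 60 = 200
  bin 2: 80 + 60 + 50 + 20 = 210
  bin 3: 30 + 20 = 50
Every load is within 210, so 3 bins suffice.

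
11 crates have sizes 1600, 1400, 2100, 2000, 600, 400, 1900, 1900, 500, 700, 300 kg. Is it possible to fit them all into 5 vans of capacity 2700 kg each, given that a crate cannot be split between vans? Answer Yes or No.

Total = 13400 kg; ⌈13400/2700⌉ = 5.
6 crates each exceed half the capacity and cannot share a van, forcing at least 6 vans.
At least 6 vans are required, but only 5 are allowed.

No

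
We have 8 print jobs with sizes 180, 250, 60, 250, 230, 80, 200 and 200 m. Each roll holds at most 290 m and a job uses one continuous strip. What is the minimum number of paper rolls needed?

6

Total = 250 + 250 + 230 + 200 + 200 + 180 + 80 + 60 = 1450 m.
Lower bound: ⌈1450/290⌉ = 5 paper rolls.
Also, 6 print jobs each exceed 145 m, and no two of those can share a roll, so at least 6 paper rolls are needed.
A packing using 6 paper rolls:
  roll 1: 250 = 250
  roll 2: 250 = 250
  roll 3: 230 + 60 = 290
  roll 4: 200 + 80 = 280
  roll 5: 200 = 200
  roll 6: 180 = 180
This matches the lower bound, so 6 is optimal.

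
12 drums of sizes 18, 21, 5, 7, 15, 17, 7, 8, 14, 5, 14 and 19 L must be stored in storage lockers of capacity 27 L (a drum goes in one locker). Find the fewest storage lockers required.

Total = 21 + 19 + 18 + 17 + 15 + 14 + 14 + 8 + 7 + 7 + 5 + 5 = 150 L.
Lower bound: ⌈150/27⌉ = 6 storage lockers.
Also, 7 drums each exceed 27/2 L, and no two of those can share a locker, so at least 7 storage lockers are needed.
A packing using 7 storage lockers:
  locker 1: 21 + 5 = 26
  locker 2: 19 + 8 = 27
  locker 3: 18 + 7 = 25
  locker 4: 17 + 7 = 24
  locker 5: 15 + 5 = 20
  locker 6: 14 = 14
  locker 7: 14 = 14
This matches the lower bound, so 7 is optimal.

7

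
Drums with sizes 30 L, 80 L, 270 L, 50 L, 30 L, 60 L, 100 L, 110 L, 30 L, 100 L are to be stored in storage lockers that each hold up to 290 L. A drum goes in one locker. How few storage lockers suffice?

Total = 270 + 110 + 100 + 100 + 80 + 60 + 50 + 30 + 30 + 30 = 860 L.
Lower bound: ⌈860/290⌉ = 3 storage lockers.
A packing using 4 storage lockers:
  locker 1: 270 = 270
  locker 2: 110 + 100 + 80 = 290
  locker 3: 100 + 60 + 50 + 30 + 30 = 270
  locker 4: 30 = 30
No arrangement into 3 storage lockers stays within capacity, so 4 is optimal.

4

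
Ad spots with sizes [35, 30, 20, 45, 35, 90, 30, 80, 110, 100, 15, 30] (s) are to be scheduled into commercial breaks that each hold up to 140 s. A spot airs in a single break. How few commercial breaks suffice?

5

Total = 110 + 100 + 90 + 80 + 45 + 35 + 35 + 30 + 30 + 30 + 20 + 15 = 620 s.
Lower bound: ⌈620/140⌉ = 5 commercial breaks.
A packing using 5 commercial breaks:
  break 1: 110 + 30 = 140
  break 2: 100 + 35 = 135
  break 3: 90 + 45 = 135
  break 4: 80 + 35 + 20 = 135
  break 5: 30 + 30 + 15 = 75
This matches the lower bound, so 5 is optimal.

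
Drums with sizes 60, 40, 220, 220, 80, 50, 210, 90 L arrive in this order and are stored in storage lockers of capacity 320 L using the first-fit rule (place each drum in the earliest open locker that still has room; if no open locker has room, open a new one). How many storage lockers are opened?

4

  60 → locker 1 (new)  [load 60/320]
  40 → locker 1  [load 100/320]
  220 → locker 1  [load 320/320]
  220 → locker 2 (new)  [load 220/320]
  80 → locker 2  [load 300/320]
  50 → locker 3 (new)  [load 50/320]
  210 → locker 3  [load 260/320]
  90 → locker 4 (new)  [load 90/320]
4 storage lockers opened.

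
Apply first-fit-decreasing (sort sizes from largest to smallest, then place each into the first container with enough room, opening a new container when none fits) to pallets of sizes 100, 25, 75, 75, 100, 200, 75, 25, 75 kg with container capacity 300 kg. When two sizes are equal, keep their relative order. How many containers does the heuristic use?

Sorted descending: 200, 100, 100, 75, 75, 75, 75, 25, 25.
  200 → container 1 (new)  [load 200/300]
  100 → container 1  [load 300/300]
  100 → container 2 (new)  [load 100/300]
  75 → container 2  [load 175/300]
  75 → container 2  [load 250/300]
  75 → container 3 (new)  [load 75/300]
  75 → container 3  [load 150/300]
  25 → container 2  [load 275/300]
  25 → container 2  [load 300/300]
3 containers opened.

3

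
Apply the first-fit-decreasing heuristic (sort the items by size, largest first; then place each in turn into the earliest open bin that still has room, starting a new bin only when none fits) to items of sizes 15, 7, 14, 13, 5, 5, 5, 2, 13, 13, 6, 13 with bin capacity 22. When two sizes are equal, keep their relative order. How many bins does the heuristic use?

6

Sorted descending: 15, 14, 13, 13, 13, 13, 7, 6, 5, 5, 5, 2.
  15 → bin 1 (new)  [load 15/22]
  14 → bin 2 (new)  [load 14/22]
  13 → bin 3 (new)  [load 13/22]
  13 → bin 4 (new)  [load 13/22]
  13 → bin 5 (new)  [load 13/22]
  13 → bin 6 (new)  [load 13/22]
  7 → bin 1  [load 22/22]
  6 → bin 2  [load 20/22]
  5 → bin 3  [load 18/22]
  5 → bin 4  [load 18/22]
  5 → bin 5  [load 18/22]
  2 → bin 2  [load 22/22]
6 bins opened.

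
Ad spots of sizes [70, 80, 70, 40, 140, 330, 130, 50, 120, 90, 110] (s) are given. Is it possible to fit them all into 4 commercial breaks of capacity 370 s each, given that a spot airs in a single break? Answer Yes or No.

Yes

A valid assignment using 4 commercial breaks:
  break 1: 330 + 40 = 370
  break 2: 140 + 130 + 90 = 360
  break 3: 120 + 110 + 80 + 50 = 360
  break 4: 70 + 70 = 140
Every load is within 370 s, so 4 commercial breaks suffice.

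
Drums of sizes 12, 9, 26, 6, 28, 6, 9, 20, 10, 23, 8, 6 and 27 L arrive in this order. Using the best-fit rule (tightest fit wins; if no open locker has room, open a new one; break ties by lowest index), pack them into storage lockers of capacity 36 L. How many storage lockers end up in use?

  12 → locker 1 (new)  [load 12/36]
  9 → locker 1  [load 21/36]
  26 → locker 2 (new)  [load 26/36]
  6 → locker 2  [load 32/36]
  28 → locker 3 (new)  [load 28/36]
  6 → locker 3  [load 34/36]
  9 → locker 1  [load 30/36]
  20 → locker 4 (new)  [load 20/36]
  10 → locker 4  [load 30/36]
  23 → locker 5 (new)  [load 23/36]
  8 → locker 5  [load 31/36]
  6 → locker 1  [load 36/36]
  27 → locker 6 (new)  [load 27/36]
6 storage lockers opened.

6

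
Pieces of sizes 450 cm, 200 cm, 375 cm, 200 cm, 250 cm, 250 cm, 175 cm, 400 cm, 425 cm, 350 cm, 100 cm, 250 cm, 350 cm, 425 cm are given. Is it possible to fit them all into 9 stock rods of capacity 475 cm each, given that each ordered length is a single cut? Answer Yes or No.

No

Total = 4200 cm; ⌈4200/475⌉ = 9.
10 pieces each exceed half the capacity and cannot share a stock rod, forcing at least 10 stock rods.
At least 10 stock rods are required, but only 9 are allowed.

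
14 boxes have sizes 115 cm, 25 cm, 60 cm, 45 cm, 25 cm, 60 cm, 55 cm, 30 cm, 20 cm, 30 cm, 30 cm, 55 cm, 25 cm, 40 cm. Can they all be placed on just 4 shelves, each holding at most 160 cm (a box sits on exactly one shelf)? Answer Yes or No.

A valid assignment using 4 shelves:
  shelf 1: 115 + 45 = 160
  shelf 2: 60 + 60 + 40 = 160
  shelf 3: 55 + 55 + 30 + 20 = 160
  shelf 4: 30 + 30 + 25 + 25 + 25 = 135
Every load is within 160 cm, so 4 shelves suffice.

Yes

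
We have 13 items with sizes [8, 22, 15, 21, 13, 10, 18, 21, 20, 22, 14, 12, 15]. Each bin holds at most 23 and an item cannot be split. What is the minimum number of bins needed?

11

Total = 22 + 22 + 21 + 21 + 20 + 18 + 15 + 15 + 14 + 13 + 12 + 10 + 8 = 211.
Lower bound: ⌈211/23⌉ = 10 bins.
Also, 11 items each exceed 23/2, and no two of those can share a bin, so at least 11 bins are needed.
A packing using 11 bins:
  bin 1: 22 = 22
  bin 2: 22 = 22
  bin 3: 21 = 21
  bin 4: 21 = 21
  bin 5: 20 = 20
  bin 6: 18 = 18
  bin 7: 15 + 8 = 23
  bin 8: 15 = 15
  bin 9: 14 = 14
  bin 10: 13 + 10 = 23
  bin 11: 12 = 12
This matches the lower bound, so 11 is optimal.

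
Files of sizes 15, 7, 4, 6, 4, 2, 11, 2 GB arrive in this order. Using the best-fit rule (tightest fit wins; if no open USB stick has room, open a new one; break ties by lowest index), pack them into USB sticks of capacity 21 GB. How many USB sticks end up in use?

  15 → USB stick 1 (new)  [load 15/21]
  7 → USB stick 2 (new)  [load 7/21]
  4 → USB stick 1  [load 19/21]
  6 → USB stick 2  [load 13/21]
  4 → USB stick 2  [load 17/21]
  2 → USB stick 1  [load 21/21]
  11 → USB stick 3 (new)  [load 11/21]
  2 → USB stick 2  [load 19/21]
3 USB sticks opened.

3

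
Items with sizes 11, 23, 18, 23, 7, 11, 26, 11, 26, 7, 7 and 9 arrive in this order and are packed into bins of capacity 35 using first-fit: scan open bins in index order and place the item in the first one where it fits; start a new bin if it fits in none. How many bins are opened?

6

  11 → bin 1 (new)  [load 11/35]
  23 → bin 1  [load 34/35]
  18 → bin 2 (new)  [load 18/35]
  23 → bin 3 (new)  [load 23/35]
  7 → bin 2  [load 25/35]
  11 → bin 3  [load 34/35]
  26 → bin 4 (new)  [load 26/35]
  11 → bin 5 (new)  [load 11/35]
  26 → bin 6 (new)  [load 26/35]
  7 → bin 2  [load 32/35]
  7 → bin 4  [load 33/35]
  9 → bin 5  [load 20/35]
6 bins opened.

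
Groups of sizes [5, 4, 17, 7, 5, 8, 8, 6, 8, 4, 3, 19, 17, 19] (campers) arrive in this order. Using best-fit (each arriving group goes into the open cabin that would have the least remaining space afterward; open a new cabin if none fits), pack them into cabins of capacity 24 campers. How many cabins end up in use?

6

  5 → cabin 1 (new)  [load 5/24]
  4 → cabin 1  [load 9/24]
  17 → cabin 2 (new)  [load 17/24]
  7 → cabin 2  [load 24/24]
  5 → cabin 1  [load 14/24]
  8 → cabin 1  [load 22/24]
  8 → cabin 3 (new)  [load 8/24]
  6 → cabin 3  [load 14/24]
  8 → cabin 3  [load 22/24]
  4 → cabin 4 (new)  [load 4/24]
  3 → cabin 4  [load 7/24]
  19 → cabin 5 (new)  [load 19/24]
  17 → cabin 4  [load 24/24]
  19 → cabin 6 (new)  [load 19/24]
6 cabins opened.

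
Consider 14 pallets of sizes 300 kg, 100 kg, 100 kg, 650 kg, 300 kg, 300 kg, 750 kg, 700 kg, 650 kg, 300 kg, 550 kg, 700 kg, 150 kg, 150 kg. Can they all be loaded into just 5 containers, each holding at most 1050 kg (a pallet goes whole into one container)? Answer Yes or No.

No

Total = 5700 kg; ⌈5700/1050⌉ = 6.
At least 6 containers are required, but only 5 are allowed.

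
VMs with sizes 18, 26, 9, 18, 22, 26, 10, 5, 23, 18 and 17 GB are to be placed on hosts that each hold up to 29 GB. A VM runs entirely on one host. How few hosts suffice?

8

Total = 26 + 26 + 23 + 22 + 18 + 18 + 18 + 17 + 10 + 9 + 5 = 192 GB.
Lower bound: ⌈192/29⌉ = 7 hosts.
Also, 8 VMs each exceed 29/2 GB, and no two of those can share a host, so at least 8 hosts are needed.
A packing using 8 hosts:
  host 1: 26 = 26
  host 2: 26 = 26
  host 3: 23 + 5 = 28
  host 4: 22 = 22
  host 5: 18 + 10 = 28
  host 6: 18 + 9 = 27
  host 7: 18 = 18
  host 8: 17 = 17
This matches the lower bound, so 8 is optimal.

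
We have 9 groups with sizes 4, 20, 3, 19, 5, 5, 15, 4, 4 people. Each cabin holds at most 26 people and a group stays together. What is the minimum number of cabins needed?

4

Total = 20 + 19 + 15 + 5 + 5 + 4 + 4 + 4 + 3 = 79 people.
Lower bound: ⌈79/26⌉ = 4 cabins.
A packing using 4 cabins:
  cabin 1: 20 + 5 = 25
  cabin 2: 19 + 5 = 24
  cabin 3: 15 + 4 + 4 + 3 = 26
  cabin 4: 4 = 4
This matches the lower bound, so 4 is optimal.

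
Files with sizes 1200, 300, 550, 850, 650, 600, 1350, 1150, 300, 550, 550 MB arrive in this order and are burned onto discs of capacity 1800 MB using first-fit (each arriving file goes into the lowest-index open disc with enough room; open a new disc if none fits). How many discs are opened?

  1200 → disc 1 (new)  [load 1200/1800]
  300 → disc 1  [load 1500/1800]
  550 → disc 2 (new)  [load 550/1800]
  850 → disc 2  [load 1400/1800]
  650 → disc 3 (new)  [load 650/1800]
  600 → disc 3  [load 1250/1800]
  1350 → disc 4 (new)  [load 1350/1800]
  1150 → disc 5 (new)  [load 1150/1800]
  300 → disc 1  [load 1800/1800]
  550 → disc 3  [load 1800/1800]
  550 → disc 5  [load 1700/1800]
5 discs opened.

5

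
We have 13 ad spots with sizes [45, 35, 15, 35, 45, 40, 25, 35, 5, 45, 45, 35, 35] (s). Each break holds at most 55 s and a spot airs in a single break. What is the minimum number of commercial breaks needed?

11

Total = 45 + 45 + 45 + 45 + 40 + 35 + 35 + 35 + 35 + 35 + 25 + 15 + 5 = 440 s.
Lower bound: ⌈440/55⌉ = 8 commercial breaks.
Also, 10 ad spots each exceed 55/2 s, and no two of those can share a break, so at least 10 commercial breaks are needed.
A packing using 11 commercial breaks:
  break 1: 45 + 5 = 50
  break 2: 45 = 45
  break 3: 45 = 45
  break 4: 45 = 45
  break 5: 40 + 15 = 55
  break 6: 35 = 35
  break 7: 35 = 35
  break 8: 35 = 35
  break 9: 35 = 35
  break 10: 35 = 35
  break 11: 25 = 25
No arrangement into 10 commercial breaks stays within capacity, so 11 is optimal.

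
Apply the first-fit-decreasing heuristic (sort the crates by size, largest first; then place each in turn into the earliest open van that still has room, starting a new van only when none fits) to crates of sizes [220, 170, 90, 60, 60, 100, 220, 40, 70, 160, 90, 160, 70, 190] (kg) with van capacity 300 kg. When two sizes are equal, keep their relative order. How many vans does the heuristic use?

Sorted descending: 220, 220, 190, 170, 160, 160, 100, 90, 90, 70, 70, 60, 60, 40.
  220 → van 1 (new)  [load 220/300]
  220 → van 2 (new)  [load 220/300]
  190 → van 3 (new)  [load 190/300]
  170 → van 4 (new)  [load 170/300]
  160 → van 5 (new)  [load 160/300]
  160 → van 6 (new)  [load 160/300]
  100 → van 3  [load 290/300]
  90 → van 4  [load 260/300]
  90 → van 5  [load 250/300]
  70 → van 1  [load 290/300]
  70 → van 2  [load 290/300]
  60 → van 6  [load 220/300]
  60 → van 6  [load 280/300]
  40 → van 4  [load 300/300]
6 vans opened.

6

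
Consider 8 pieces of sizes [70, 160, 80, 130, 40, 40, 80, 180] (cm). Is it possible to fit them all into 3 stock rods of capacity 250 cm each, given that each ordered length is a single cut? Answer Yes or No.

Total = 780 cm; ⌈780/250⌉ = 4.
At least 4 stock rods are required, but only 3 are allowed.

No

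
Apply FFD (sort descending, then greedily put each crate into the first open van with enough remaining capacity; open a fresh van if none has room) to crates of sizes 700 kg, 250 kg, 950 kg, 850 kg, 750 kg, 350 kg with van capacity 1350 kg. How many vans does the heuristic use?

Sorted descending: 950, 850, 750, 700, 350, 250.
  950 → van 1 (new)  [load 950/1350]
  850 → van 2 (new)  [load 850/1350]
  750 → van 3 (new)  [load 750/1350]
  700 → van 4 (new)  [load 700/1350]
  350 → van 1  [load 1300/1350]
  250 → van 2  [load 1100/1350]
4 vans opened.

4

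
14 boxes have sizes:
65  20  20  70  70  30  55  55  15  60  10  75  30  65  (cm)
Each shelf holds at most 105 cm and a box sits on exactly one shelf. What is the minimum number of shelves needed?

Total = 75 + 70 + 70 + 65 + 65 + 60 + 55 + 55 + 30 + 30 + 20 + 20 + 15 + 10 = 640 cm.
Lower bound: ⌈640/105⌉ = 7 shelves.
Also, 8 boxes each exceed 105/2 cm, and no two of those can share a shelf, so at least 8 shelves are needed.
A packing using 8 shelves:
  shelf 1: 75 + 30 = 105
  shelf 2: 70 + 30 = 100
  shelf 3: 70 + 20 + 15 = 105
  shelf 4: 65 + 20 + 10 = 95
  shelf 5: 65 = 65
  shelf 6: 60 = 60
  shelf 7: 55 = 55
  shelf 8: 55 = 55
This matches the lower bound, so 8 is optimal.

8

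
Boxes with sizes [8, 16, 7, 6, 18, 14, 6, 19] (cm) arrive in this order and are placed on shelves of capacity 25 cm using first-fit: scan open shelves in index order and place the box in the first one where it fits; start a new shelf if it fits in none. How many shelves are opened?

  8 → shelf 1 (new)  [load 8/25]
  16 → shelf 1  [load 24/25]
  7 → shelf 2 (new)  [load 7/25]
  6 → shelf 2  [load 13/25]
  18 → shelf 3 (new)  [load 18/25]
  14 → shelf 4 (new)  [load 14/25]
  6 → shelf 2  [load 19/25]
  19 → shelf 5 (new)  [load 19/25]
5 shelves opened.

5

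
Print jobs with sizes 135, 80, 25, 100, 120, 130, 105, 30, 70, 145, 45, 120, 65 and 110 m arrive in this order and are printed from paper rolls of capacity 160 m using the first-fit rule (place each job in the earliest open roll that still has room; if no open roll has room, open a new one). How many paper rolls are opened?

10

  135 → roll 1 (new)  [load 135/160]
  80 → roll 2 (new)  [load 80/160]
  25 → roll 1  [load 160/160]
  100 → roll 3 (new)  [load 100/160]
  120 → roll 4 (new)  [load 120/160]
  130 → roll 5 (new)  [load 130/160]
  105 → roll 6 (new)  [load 105/160]
  30 → roll 2  [load 110/160]
  70 → roll 7 (new)  [load 70/160]
  145 → roll 8 (new)  [load 145/160]
  45 → roll 2  [load 155/160]
  120 → roll 9 (new)  [load 120/160]
  65 → roll 7  [load 135/160]
  110 → roll 10 (new)  [load 110/160]
10 paper rolls opened.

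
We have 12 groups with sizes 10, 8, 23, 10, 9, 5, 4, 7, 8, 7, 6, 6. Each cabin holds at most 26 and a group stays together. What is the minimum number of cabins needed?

5

Total = 23 + 10 + 10 + 9 + 8 + 8 + 7 + 7 + 6 + 6 + 5 + 4 = 103.
Lower bound: ⌈103/26⌉ = 4 cabins.
A packing using 5 cabins:
  cabin 1: 23 = 23
  cabin 2: 10 + 10 + 6 = 26
  cabin 3: 9 + 8 + 8 = 25
  cabin 4: 7 + 7 + 6 + 5 = 25
  cabin 5: 4 = 4
No arrangement into 4 cabins stays within capacity, so 5 is optimal.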